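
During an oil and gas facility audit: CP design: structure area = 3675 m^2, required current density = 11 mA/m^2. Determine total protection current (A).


I = area * current density, then convert mA → A (÷1000)
I = 3675 * 11 / 1000 = 40.43 A

40.43 A


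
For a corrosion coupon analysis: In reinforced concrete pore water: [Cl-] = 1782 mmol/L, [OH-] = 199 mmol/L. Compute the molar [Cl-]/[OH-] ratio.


Threshold parameter = [Cl-] / [OH-] (molar basis; both in mmol/L, so units cancel)
Ratio = 1782 / 199 = 8.95

8.95


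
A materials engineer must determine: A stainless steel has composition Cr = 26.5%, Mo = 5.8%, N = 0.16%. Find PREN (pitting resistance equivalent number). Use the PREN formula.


Apply the PREN formula: PREN = Cr + 3.3*Mo + 16*N
PREN = 26.5 + 3.3*5.8 + 16*0.16
PREN = 26.5 + 19.14 + 2.56 = 48.2

48.2


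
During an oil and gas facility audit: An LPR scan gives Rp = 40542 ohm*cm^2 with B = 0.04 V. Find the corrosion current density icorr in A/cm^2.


Apply the Stern-Geary relation: icorr = B / Rp
icorr = 0.04 / 40542 = 9.866×10^-7 A/cm^2

9.866×10^-7 A/cm^2


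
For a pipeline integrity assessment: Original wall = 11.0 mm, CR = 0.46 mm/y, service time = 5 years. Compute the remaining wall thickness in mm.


Remaining wall = original − CR × time
t = 11.0 − 0.46*5 = 11.0 − 2.3 = 8.7 mm

8.7 mm


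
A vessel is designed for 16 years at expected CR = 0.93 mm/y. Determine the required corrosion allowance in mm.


Corrosion allowance = CR × design life
CA = 0.93 * 16 = 14.88 mm

14.88 mm


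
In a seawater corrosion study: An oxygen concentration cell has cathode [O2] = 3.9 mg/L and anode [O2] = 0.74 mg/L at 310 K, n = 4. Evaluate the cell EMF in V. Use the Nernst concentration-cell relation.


Apply the Nernst concentration-cell relation: E = (RT/nF)*ln(C_cathode/C_anode)
RT/nF = 8.314*310/(4*96485) = 0.00667808 V
ln(3.9/0.74) = 1.66208
E = 0.00667808 * 1.66208 = 0.0111 V

0.0111 V


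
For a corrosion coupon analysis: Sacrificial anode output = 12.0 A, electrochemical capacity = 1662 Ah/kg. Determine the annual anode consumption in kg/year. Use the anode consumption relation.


Annual consumption = current * hours per year / capacity
Rate = 12.0 * 8760 / 1662 = 63.2 kg/year

63.2 kg/year


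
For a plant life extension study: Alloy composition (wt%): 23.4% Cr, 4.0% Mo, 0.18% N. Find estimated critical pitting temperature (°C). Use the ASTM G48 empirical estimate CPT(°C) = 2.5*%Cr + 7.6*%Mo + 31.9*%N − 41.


Apply the ASTM G48 empirical CPT estimate: CPT(°C) = 2.5*%Cr + 7.6*%Mo + 31.9*%N − 41
2.5*23.4 = 58.5; 7.6*4.0 = 30.4; 31.9*0.18 = 5.742
CPT = 58.5 + 30.4 + 5.742 − 41 = 53.642 °C
Rounded to 0.1 °C: CPT ≈ 53.6 °C

53.6 °C


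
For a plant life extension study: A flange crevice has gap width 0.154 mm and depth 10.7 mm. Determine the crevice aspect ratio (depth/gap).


Aspect ratio = depth / gap
Ratio = 10.7 / 0.154 = 69.5

69.5


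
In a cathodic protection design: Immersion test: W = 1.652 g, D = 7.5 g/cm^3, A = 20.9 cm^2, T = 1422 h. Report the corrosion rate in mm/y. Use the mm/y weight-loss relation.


Apply the mm/y weight-loss relation: CR = 87600 * W / (D * A * T)
Numerator: 87600 * 1.652 = 144715.2
Denominator: 7.5 * 20.9 * 1422 = 222898.5
CR = 144715.2 / 222898.5 = 0.64924 mm/y

0.64924 mm/y


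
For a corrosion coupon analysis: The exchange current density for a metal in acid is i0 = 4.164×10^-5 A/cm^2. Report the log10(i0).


i0 = 4.164×10^-5 A/cm^2
log10(i0) = -4.38

-4.38


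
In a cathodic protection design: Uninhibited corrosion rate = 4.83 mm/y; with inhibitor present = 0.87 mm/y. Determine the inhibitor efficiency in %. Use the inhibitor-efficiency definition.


Apply the inhibitor-efficiency definition: IE = (CR_blank − CR_inh)/CR_blank × 100
IE = (4.83 − 0.87) / 4.83 × 100
IE = 3.96 / 4.83 × 100 = 82.0 %

82.0 %


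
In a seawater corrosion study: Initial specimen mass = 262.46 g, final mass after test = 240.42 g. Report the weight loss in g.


Weight loss = initial − final
WL = 262.46 − 240.42 = 22.04 g

22.04 g


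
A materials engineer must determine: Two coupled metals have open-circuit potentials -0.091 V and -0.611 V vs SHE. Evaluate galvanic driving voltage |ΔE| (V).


Driving voltage is the absolute potential difference.
|ΔE| = |-0.091 − (-0.611)| = 0.52 V

0.52 V


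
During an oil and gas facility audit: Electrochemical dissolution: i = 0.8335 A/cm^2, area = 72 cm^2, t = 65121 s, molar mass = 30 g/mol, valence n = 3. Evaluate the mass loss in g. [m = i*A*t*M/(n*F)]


Apply Faraday's law: m = i*A*t*M / (n*F)
Total charge passed Q = i*A*t = 0.8335*72*65121 = 3908041.452 C
m = Q*M/(n*F) = 3908041.452*30/(3*96485) = 405.041 g

405.041 g


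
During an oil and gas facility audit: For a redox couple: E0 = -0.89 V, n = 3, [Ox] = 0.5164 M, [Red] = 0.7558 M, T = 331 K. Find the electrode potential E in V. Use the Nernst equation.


Apply the Nernst equation: E = E0 + (RT/nF)*ln([Ox]/[Red])
Step 1: RT/nF = 8.314*331/(3*96485) = 0.00950729 V
Step 2: [Ox]/[Red] = 0.5164/0.7558 = 0.68325
Step 3: ln(0.68325) = -0.380894
Step 4: correction = 0.00950729 * -0.380894 = -0.0036 V
E = -0.89 + -0.0036 = -0.8936 V

-0.8936 V


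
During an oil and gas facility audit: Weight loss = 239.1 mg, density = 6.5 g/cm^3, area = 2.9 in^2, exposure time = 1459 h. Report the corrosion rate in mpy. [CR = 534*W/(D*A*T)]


Apply the mpy weight-loss relation: CR = 534 * W / (D * A * T)
Numerator: 534 * 239.1 = 127679.4
Denominator: 6.5 * 2.9 * 1459 = 27502.15
CR = 127679.4 / 27502.15 = 4.6425 mpy

4.6425 mpy


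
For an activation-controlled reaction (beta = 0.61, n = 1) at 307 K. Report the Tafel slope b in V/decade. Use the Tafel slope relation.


Apply the Tafel slope relation: b = 2.303*R*T/(beta*n*F)
Numerator: 2.303 * 8.314 * 307 = 5878.17
Denominator: 0.61 * 1 * 96485 = 58855.85
b = 5878.17 / 58855.85 = 0.1 V/decade

0.1 V/decade


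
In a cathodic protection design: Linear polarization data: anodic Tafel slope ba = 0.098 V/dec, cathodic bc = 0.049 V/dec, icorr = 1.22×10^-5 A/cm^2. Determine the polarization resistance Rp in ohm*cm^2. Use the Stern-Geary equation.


Apply the Stern-Geary equation: Rp = ba*bc / (2.303*icorr*(ba+bc))
ba*bc = 0.098*0.049 = 0.004802
ba+bc = 0.147; 2.303*icorr*(ba+bc) = 2.303*1.22×10^-5*0.147 = 4.1302002×10^-6
Rp = 0.004802 / 4.1302002×10^-6 = 1162.7 ohm*cm^2

1162.7 ohm*cm^2


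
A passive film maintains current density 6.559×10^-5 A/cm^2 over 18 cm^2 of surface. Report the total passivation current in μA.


I = i_pass * A, then convert A → μA (×10^6)
I = 6.559×10^-5 * 18 * 10^6 = 1180.62 μA

1180.62 μA


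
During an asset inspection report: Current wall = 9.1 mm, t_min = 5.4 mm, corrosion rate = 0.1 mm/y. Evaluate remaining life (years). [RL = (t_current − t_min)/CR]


Apply the remaining-life relation: RL = (t_current − t_min) / CR
RL = (9.1 − 5.4) / 0.1 = 3.7 / 0.1 = 37.0 years

37.0 years


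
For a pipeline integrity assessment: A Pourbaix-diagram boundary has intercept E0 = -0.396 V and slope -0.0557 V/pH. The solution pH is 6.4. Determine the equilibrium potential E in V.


Apply the Pourbaix line equation: E = E0 + slope*pH
E = -0.396 + (-0.0557)*6.4 = -0.396 + (-0.35648) = -0.75248 V
Rounded to 3 decimal places: E = -0.752 V

-0.752 V


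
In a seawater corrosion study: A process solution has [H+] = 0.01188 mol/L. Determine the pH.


pH = −log10[H+]
pH = −log10(0.01188) = 1.93

1.93


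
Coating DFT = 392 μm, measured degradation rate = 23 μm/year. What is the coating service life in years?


Service life = thickness / degradation rate
Life = 392 / 23 = 17.0 years

17.0 years


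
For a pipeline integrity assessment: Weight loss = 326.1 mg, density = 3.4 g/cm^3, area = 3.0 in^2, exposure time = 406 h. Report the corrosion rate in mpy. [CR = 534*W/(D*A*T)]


Apply the mpy weight-loss relation: CR = 534 * W / (D * A * T)
Numerator: 534 * 326.1 = 174137.4
Denominator: 3.4 * 3.0 * 406 = 4141.2
CR = 174137.4 / 4141.2 = 42.05 mpy

42.05 mpy


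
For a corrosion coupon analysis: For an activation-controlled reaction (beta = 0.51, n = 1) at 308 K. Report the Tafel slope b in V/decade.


Apply the Tafel slope relation: b = 2.303*R*T/(beta*n*F)
Numerator: 2.303 * 8.314 * 308 = 5897.32
Denominator: 0.51 * 1 * 96485 = 49207.35
b = 5897.32 / 49207.35 = 0.12 V/decade

0.12 V/decade


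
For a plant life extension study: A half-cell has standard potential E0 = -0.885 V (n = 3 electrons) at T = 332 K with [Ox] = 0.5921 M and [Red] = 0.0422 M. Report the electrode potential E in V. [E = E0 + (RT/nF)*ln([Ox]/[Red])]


Apply the Nernst equation: E = E0 + (RT/nF)*ln([Ox]/[Red])
Step 1: RT/nF = 8.314*332/(3*96485) = 0.00953602 V
Step 2: [Ox]/[Red] = 0.5921/0.0422 = 14.030806
Step 3: ln(14.030806) = 2.641255
Step 4: correction = 0.00953602 * 2.641255 = 0.0252 V
E = -0.885 + 0.0252 = -0.8598 V

-0.8598 V


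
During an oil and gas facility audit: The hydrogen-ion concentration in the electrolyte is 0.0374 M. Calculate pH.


pH = −log10[H+]
pH = −log10(0.0374) = 1.43

1.43


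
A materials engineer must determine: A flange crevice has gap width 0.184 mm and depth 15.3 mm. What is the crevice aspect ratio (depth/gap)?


Aspect ratio = depth / gap
Ratio = 15.3 / 0.184 = 83.2

83.2


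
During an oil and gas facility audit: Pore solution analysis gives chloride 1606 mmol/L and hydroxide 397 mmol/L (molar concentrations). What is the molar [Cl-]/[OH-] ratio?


Threshold parameter = [Cl-] / [OH-] (molar basis; both in mmol/L, so units cancel)
Ratio = 1606 / 397 = 4.05

4.05


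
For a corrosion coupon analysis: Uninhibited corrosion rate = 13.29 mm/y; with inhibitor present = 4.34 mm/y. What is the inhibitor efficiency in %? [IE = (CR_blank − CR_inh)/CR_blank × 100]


Apply the inhibitor-efficiency definition: IE = (CR_blank − CR_inh)/CR_blank × 100
IE = (13.29 − 4.34) / 13.29 × 100
IE = 8.95 / 13.29 × 100 = 67.3 %

67.3 %


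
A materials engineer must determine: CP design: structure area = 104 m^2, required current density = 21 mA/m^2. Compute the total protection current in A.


I = area * current density, then convert mA → A (÷1000)
I = 104 * 21 / 1000 = 2.18 A

2.18 A


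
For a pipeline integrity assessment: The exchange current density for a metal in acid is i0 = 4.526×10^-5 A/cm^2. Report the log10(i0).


i0 = 4.526×10^-5 A/cm^2
log10(i0) = -4.344

-4.344


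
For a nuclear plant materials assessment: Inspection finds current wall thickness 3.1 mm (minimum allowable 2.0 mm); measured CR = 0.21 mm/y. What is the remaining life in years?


Apply the remaining-life relation: RL = (t_current − t_min) / CR
RL = (3.1 − 2.0) / 0.21 = 1.1 / 0.21 = 5.2 years

5.2 years


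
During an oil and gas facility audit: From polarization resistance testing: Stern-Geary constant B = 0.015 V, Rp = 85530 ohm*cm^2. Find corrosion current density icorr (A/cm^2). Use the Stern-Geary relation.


Apply the Stern-Geary relation: icorr = B / Rp
icorr = 0.015 / 85530 = 1.754×10^-7 A/cm^2

1.754×10^-7 A/cm^2


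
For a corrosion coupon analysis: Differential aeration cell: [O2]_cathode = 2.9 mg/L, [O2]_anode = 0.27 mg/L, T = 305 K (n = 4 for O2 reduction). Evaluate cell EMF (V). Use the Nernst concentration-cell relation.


Apply the Nernst concentration-cell relation: E = (RT/nF)*ln(C_cathode/C_anode)
RT/nF = 8.314*305/(4*96485) = 0.00657037 V
ln(2.9/0.27) = 2.37404
E = 0.00657037 * 2.37404 = 0.0156 V

0.0156 V


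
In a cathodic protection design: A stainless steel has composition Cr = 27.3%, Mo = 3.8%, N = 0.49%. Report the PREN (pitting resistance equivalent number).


Apply the PREN formula: PREN = Cr + 3.3*Mo + 16*N
PREN = 27.3 + 3.3*3.8 + 16*0.49
PREN = 27.3 + 12.54 + 7.84 = 47.68

47.68


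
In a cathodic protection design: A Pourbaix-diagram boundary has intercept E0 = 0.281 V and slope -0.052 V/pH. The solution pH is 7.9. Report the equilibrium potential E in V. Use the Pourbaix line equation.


Apply the Pourbaix line equation: E = E0 + slope*pH
E = 0.281 + (-0.052)*7.9 = 0.281 + (-0.4108) = -0.1298 V
Rounded to 3 decimal places: E = -0.130 V

-0.130 V


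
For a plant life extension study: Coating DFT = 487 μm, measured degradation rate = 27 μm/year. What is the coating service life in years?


Service life = thickness / degradation rate
Life = 487 / 27 = 18.0 years

18.0 years


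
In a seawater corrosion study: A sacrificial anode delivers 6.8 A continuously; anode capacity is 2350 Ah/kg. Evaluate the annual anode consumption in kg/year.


Annual consumption = current * hours per year / capacity
Rate = 6.8 * 8760 / 2350 = 25.3 kg/year

25.3 kg/year


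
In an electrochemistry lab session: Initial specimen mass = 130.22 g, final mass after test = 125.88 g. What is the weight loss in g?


Weight loss = initial − final
WL = 130.22 − 125.88 = 4.34 g

4.34 g


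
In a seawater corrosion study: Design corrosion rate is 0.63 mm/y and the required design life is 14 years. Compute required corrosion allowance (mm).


Corrosion allowance = CR × design life
CA = 0.63 * 14 = 8.82 mm

8.82 mm


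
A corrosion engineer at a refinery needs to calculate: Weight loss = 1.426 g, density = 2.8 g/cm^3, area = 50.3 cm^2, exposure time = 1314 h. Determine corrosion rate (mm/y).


Apply the mm/y weight-loss relation: CR = 87600 * W / (D * A * T)
Numerator: 87600 * 1.426 = 124917.6
Denominator: 2.8 * 50.3 * 1314 = 185063.76
CR = 124917.6 / 185063.76 = 0.674998 mm/y

0.674998 mm/y


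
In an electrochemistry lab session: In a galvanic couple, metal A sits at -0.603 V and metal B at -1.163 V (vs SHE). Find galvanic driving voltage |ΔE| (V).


Driving voltage is the absolute potential difference.
|ΔE| = |-0.603 − (-1.163)| = 0.56 V

0.56 V


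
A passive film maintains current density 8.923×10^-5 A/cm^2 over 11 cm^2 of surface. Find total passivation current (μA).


I = i_pass * A, then convert A → μA (×10^6)
I = 8.923×10^-5 * 11 * 10^6 = 981.53 μA

981.53 μA


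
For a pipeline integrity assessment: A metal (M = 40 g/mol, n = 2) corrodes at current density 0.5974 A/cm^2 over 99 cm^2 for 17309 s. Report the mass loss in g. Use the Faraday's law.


Apply Faraday's law: m = i*A*t*M / (n*F)
Total charge passed Q = i*A*t = 0.5974*99*17309 = 1023699.2634 C
m = Q*M/(n*F) = 1023699.2634*40/(2*96485) = 212.19863 g

212.19863 g


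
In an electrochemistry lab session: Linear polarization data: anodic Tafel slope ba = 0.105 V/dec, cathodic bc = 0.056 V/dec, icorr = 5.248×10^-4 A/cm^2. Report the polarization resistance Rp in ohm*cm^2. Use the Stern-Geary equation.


Apply the Stern-Geary equation: Rp = ba*bc / (2.303*icorr*(ba+bc))
ba*bc = 0.105*0.056 = 0.00588
ba+bc = 0.161; 2.303*icorr*(ba+bc) = 2.303*5.248×10^-4*0.161 = 1.9458692×10^-4
Rp = 0.00588 / 1.9458692×10^-4 = 30.2 ohm*cm^2

30.2 ohm*cm^2


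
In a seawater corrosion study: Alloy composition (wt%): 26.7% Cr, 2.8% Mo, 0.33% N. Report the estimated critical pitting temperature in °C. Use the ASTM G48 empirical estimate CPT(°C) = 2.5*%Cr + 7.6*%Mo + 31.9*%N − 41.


Apply the ASTM G48 empirical CPT estimate: CPT(°C) = 2.5*%Cr + 7.6*%Mo + 31.9*%N − 41
2.5*26.7 = 66.75; 7.6*2.8 = 21.28; 31.9*0.33 = 10.527
CPT = 66.75 + 21.28 + 10.527 − 41 = 57.557 °C
Rounded to 0.1 °C: CPT ≈ 57.6 °C

57.6 °C


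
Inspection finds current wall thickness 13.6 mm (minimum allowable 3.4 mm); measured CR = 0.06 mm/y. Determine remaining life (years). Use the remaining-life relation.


Apply the remaining-life relation: RL = (t_current − t_min) / CR
RL = (13.6 − 3.4) / 0.06 = 10.2 / 0.06 = 170.0 years

170.0 years


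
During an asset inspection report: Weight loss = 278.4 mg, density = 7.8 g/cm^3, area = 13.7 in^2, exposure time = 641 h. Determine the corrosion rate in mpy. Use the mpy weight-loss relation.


Apply the mpy weight-loss relation: CR = 534 * W / (D * A * T)
Numerator: 534 * 278.4 = 148665.6
Denominator: 7.8 * 13.7 * 641 = 68497.26
CR = 148665.6 / 68497.26 = 2.17 mpy

2.17 mpy


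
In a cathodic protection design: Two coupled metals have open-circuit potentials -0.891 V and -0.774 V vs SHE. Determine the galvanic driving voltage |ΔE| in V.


Driving voltage is the absolute potential difference.
|ΔE| = |-0.891 − (-0.774)| = 0.117 V

0.117 V


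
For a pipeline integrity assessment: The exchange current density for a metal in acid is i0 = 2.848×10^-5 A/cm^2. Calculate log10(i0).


i0 = 2.848×10^-5 A/cm^2
log10(i0) = -4.545

-4.545


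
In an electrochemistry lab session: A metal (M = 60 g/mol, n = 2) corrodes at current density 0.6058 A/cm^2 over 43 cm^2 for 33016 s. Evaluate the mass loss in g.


Apply Faraday's law: m = i*A*t*M / (n*F)
Total charge passed Q = i*A*t = 0.6058*43*33016 = 860046.9904 C
m = Q*M/(n*F) = 860046.9904*60/(2*96485) = 267.41369 g

267.41369 g


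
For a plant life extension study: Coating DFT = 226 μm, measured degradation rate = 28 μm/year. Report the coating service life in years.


Service life = thickness / degradation rate
Life = 226 / 28 = 8.1 years

8.1 years


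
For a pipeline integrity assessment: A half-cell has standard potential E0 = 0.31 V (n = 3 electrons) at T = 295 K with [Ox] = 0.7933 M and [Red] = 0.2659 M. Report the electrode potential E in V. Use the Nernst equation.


Apply the Nernst equation: E = E0 + (RT/nF)*ln([Ox]/[Red])
Step 1: RT/nF = 8.314*295/(3*96485) = 0.00847327 V
Step 2: [Ox]/[Red] = 0.7933/0.2659 = 2.983452
Step 3: ln(2.983452) = 1.093081
Step 4: correction = 0.00847327 * 1.093081 = 0.0093 V
E = 0.31 + 0.0093 = 0.3193 V

0.3193 V


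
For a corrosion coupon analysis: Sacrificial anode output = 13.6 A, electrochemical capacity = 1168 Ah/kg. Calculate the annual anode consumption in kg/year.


Annual consumption = current * hours per year / capacity
Rate = 13.6 * 8760 / 1168 = 102.0 kg/year

102.0 kg/year


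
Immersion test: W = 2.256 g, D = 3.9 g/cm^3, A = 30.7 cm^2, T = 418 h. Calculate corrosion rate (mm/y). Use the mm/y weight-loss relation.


Apply the mm/y weight-loss relation: CR = 87600 * W / (D * A * T)
Numerator: 87600 * 2.256 = 197625.6
Denominator: 3.9 * 30.7 * 418 = 50047.14
CR = 197625.6 / 50047.14 = 3.94879 mm/y

3.94879 mm/y


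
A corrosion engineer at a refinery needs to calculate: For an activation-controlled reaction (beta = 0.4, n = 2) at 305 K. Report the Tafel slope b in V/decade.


Apply the Tafel slope relation: b = 2.303*R*T/(beta*n*F)
Numerator: 2.303 * 8.314 * 305 = 5839.88
Denominator: 0.4 * 2 * 96485 = 77188.0
b = 5839.88 / 77188.0 = 0.076 V/decade

0.076 V/decade


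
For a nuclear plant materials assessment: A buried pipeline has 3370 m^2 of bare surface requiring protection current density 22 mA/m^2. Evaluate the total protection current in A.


I = area * current density, then convert mA → A (÷1000)
I = 3370 * 22 / 1000 = 74.14 A

74.14 A


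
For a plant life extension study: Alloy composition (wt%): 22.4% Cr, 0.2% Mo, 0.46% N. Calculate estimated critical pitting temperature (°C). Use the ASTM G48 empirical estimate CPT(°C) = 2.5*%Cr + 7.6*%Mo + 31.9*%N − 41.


Apply the ASTM G48 empirical CPT estimate: CPT(°C) = 2.5*%Cr + 7.6*%Mo + 31.9*%N − 41
2.5*22.4 = 56; 7.6*0.2 = 1.52; 31.9*0.46 = 14.674
CPT = 56 + 1.52 + 14.674 − 41 = 31.194 °C
Rounded to 0.1 °C: CPT ≈ 31.2 °C

31.2 °C


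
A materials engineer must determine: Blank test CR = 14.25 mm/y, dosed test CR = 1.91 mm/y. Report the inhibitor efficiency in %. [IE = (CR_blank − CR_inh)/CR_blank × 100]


Apply the inhibitor-efficiency definition: IE = (CR_blank − CR_inh)/CR_blank × 100
IE = (14.25 − 1.91) / 14.25 × 100
IE = 12.34 / 14.25 × 100 = 86.6 %

86.6 %


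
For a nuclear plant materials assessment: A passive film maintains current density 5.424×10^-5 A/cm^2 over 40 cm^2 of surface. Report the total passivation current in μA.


I = i_pass * A, then convert A → μA (×10^6)
I = 5.424×10^-5 * 40 * 10^6 = 2169.6 μA

2169.6 μA


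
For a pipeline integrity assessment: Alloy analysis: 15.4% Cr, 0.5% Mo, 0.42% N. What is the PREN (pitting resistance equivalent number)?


Apply the PREN formula: PREN = Cr + 3.3*Mo + 16*N
PREN = 15.4 + 3.3*0.5 + 16*0.42
PREN = 15.4 + 1.65 + 6.72 = 23.77

23.77


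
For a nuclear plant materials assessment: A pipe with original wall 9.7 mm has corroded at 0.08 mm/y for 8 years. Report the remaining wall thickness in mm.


Remaining wall = original − CR × time
t = 9.7 − 0.08*8 = 9.7 − 0.64 = 9.06 mm

9.06 mm


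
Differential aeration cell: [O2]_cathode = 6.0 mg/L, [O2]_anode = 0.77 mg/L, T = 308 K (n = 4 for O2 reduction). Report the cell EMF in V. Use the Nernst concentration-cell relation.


Apply the Nernst concentration-cell relation: E = (RT/nF)*ln(C_cathode/C_anode)
RT/nF = 8.314*308/(4*96485) = 0.006635 V
ln(6.0/0.77) = 2.05312
E = 0.006635 * 2.05312 = 0.01362 V

0.01362 V


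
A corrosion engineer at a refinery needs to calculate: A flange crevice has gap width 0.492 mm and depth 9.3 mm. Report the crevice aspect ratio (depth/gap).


Aspect ratio = depth / gap
Ratio = 9.3 / 0.492 = 18.9

18.9


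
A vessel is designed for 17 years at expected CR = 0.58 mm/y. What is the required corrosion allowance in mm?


Corrosion allowance = CR × design life
CA = 0.58 * 17 = 9.86 mm

9.86 mm


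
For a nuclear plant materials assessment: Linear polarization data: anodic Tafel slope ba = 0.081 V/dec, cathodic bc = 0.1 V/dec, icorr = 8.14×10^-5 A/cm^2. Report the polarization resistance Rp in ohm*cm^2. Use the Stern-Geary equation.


Apply the Stern-Geary equation: Rp = ba*bc / (2.303*icorr*(ba+bc))
ba*bc = 0.081*0.1 = 0.0081
ba+bc = 0.181; 2.303*icorr*(ba+bc) = 2.303*8.14×10^-5*0.181 = 3.393102×10^-5
Rp = 0.0081 / 3.393102×10^-5 = 238.7 ohm*cm^2

238.7 ohm*cm^2


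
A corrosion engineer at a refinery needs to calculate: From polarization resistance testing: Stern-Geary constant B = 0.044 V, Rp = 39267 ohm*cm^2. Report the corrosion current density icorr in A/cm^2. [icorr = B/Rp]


Apply the Stern-Geary relation: icorr = B / Rp
icorr = 0.044 / 39267 = 1.121×10^-6 A/cm^2

1.121×10^-6 A/cm^2


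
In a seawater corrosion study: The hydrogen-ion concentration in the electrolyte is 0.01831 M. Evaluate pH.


pH = −log10[H+]
pH = −log10(0.01831) = 1.74

1.74


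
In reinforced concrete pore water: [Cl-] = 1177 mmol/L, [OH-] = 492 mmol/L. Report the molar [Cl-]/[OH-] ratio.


Threshold parameter = [Cl-] / [OH-] (molar basis; both in mmol/L, so units cancel)
Ratio = 1177 / 492 = 2.39

2.39


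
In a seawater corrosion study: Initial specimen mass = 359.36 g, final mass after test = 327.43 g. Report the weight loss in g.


Weight loss = initial − final
WL = 359.36 − 327.43 = 31.93 g

31.93 g


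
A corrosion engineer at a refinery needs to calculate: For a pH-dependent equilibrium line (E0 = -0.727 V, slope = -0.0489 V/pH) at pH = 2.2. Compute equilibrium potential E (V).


Apply the Pourbaix line equation: E = E0 + slope*pH
E = -0.727 + (-0.0489)*2.2 = -0.727 + (-0.10758) = -0.83458 V
Rounded to 3 decimal places: E = -0.835 V

-0.835 V


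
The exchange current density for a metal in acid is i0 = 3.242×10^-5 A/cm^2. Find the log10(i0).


i0 = 3.242×10^-5 A/cm^2
log10(i0) = -4.489

-4.489


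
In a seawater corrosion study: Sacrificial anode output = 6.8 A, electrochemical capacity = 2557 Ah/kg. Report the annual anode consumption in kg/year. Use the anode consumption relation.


Annual consumption = current * hours per year / capacity
Rate = 6.8 * 8760 / 2557 = 23.3 kg/year

23.3 kg/year


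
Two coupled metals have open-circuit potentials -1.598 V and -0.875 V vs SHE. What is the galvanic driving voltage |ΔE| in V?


Driving voltage is the absolute potential difference.
|ΔE| = |-1.598 − (-0.875)| = 0.723 V

0.723 V


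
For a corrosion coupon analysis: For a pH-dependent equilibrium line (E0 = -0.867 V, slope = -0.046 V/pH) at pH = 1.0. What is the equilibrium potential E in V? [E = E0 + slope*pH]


Apply the Pourbaix line equation: E = E0 + slope*pH
E = -0.867 + (-0.046)*1.0 = -0.867 + (-0.046) = -0.913 V
Rounded to 4 decimal places: E = -0.9130 V

-0.9130 V


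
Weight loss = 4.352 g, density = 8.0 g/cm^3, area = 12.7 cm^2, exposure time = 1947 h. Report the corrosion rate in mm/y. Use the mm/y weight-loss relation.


Apply the mm/y weight-loss relation: CR = 87600 * W / (D * A * T)
Numerator: 87600 * 4.352 = 381235.2
Denominator: 8.0 * 12.7 * 1947 = 197815.2
CR = 381235.2 / 197815.2 = 1.92723 mm/y

1.92723 mm/y


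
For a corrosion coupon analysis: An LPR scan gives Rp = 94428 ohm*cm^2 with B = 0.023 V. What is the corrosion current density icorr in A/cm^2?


Apply the Stern-Geary relation: icorr = B / Rp
icorr = 0.023 / 94428 = 2.436×10^-7 A/cm^2

2.436×10^-7 A/cm^2


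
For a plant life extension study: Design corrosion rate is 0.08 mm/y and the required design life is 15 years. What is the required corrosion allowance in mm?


Corrosion allowance = CR × design life
CA = 0.08 * 15 = 1.2 mm

1.2 mm


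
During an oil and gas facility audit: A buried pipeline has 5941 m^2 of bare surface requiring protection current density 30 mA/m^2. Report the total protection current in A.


I = area * current density, then convert mA → A (÷1000)
I = 5941 * 30 / 1000 = 178.23 A

178.23 A


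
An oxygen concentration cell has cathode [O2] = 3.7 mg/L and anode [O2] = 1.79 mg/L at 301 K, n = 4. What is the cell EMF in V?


Apply the Nernst concentration-cell relation: E = (RT/nF)*ln(C_cathode/C_anode)
RT/nF = 8.314*301/(4*96485) = 0.0064842 V
ln(3.7/1.79) = 0.72612
E = 0.0064842 * 0.72612 = 0.00471 V

0.00471 V


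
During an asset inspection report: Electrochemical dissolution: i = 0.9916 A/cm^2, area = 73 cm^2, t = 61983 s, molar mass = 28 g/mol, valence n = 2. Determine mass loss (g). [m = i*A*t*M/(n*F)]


Apply Faraday's law: m = i*A*t*M / (n*F)
Total charge passed Q = i*A*t = 0.9916*73*61983 = 4486751.0244 C
m = Q*M/(n*F) = 4486751.0244*28/(2*96485) = 651.0288 g

651.0288 g


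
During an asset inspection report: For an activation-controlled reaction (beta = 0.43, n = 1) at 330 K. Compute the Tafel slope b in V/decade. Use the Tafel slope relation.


Apply the Tafel slope relation: b = 2.303*R*T/(beta*n*F)
Numerator: 2.303 * 8.314 * 330 = 6318.56
Denominator: 0.43 * 1 * 96485 = 41488.55
b = 6318.56 / 41488.55 = 0.152 V/decade

0.152 V/decade


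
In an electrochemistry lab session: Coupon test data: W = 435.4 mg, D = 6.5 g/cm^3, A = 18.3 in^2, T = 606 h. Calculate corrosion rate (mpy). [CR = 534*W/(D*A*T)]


Apply the mpy weight-loss relation: CR = 534 * W / (D * A * T)
Numerator: 534 * 435.4 = 232503.6
Denominator: 6.5 * 18.3 * 606 = 72083.7
CR = 232503.6 / 72083.7 = 3.225 mpy

3.225 mpy


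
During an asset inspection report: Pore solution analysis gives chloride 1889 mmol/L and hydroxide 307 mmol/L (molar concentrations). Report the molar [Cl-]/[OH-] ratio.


Threshold parameter = [Cl-] / [OH-] (molar basis; both in mmol/L, so units cancel)
Ratio = 1889 / 307 = 6.15

6.15


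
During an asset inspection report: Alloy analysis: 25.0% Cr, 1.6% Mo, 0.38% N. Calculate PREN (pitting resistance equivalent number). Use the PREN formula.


Apply the PREN formula: PREN = Cr + 3.3*Mo + 16*N
PREN = 25.0 + 3.3*1.6 + 16*0.38
PREN = 25.0 + 5.28 + 6.08 = 36.36

36.36


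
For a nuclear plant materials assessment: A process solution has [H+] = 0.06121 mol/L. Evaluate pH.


pH = −log10[H+]
pH = −log10(0.06121) = 1.21

1.21


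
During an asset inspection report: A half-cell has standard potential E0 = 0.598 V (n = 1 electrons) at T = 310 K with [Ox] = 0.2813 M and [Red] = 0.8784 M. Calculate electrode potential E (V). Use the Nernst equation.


Apply the Nernst equation: E = E0 + (RT/nF)*ln([Ox]/[Red])
Step 1: RT/nF = 8.314*310/(1*96485) = 0.02671234 V
Step 2: [Ox]/[Red] = 0.2813/0.8784 = 0.320241
Step 3: ln(0.320241) = -1.138681
Step 4: correction = 0.02671234 * -1.138681 = -0.03 V
E = 0.598 + -0.03 = 0.568 V

0.568 V


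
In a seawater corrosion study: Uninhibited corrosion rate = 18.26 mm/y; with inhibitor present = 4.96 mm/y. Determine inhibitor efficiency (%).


Apply the inhibitor-efficiency definition: IE = (CR_blank − CR_inh)/CR_blank × 100
IE = (18.26 − 4.96) / 18.26 × 100
IE = 13.3 / 18.26 × 100 = 72.8 %

72.8 %


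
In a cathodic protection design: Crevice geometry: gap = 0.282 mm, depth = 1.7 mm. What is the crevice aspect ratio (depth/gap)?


Aspect ratio = depth / gap
Ratio = 1.7 / 0.282 = 6.0

6.0


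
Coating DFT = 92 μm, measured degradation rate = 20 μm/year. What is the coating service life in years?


Service life = thickness / degradation rate
Life = 92 / 20 = 4.6 years

4.6 years


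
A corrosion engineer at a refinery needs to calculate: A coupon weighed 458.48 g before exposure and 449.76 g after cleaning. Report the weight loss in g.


Weight loss = initial − final
WL = 458.48 − 449.76 = 8.72 g

8.72 g


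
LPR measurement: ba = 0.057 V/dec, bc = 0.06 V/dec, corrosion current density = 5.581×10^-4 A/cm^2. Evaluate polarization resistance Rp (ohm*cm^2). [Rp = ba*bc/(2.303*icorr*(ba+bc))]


Apply the Stern-Geary equation: Rp = ba*bc / (2.303*icorr*(ba+bc))
ba*bc = 0.057*0.06 = 0.00342
ba+bc = 0.117; 2.303*icorr*(ba+bc) = 2.303*5.581×10^-4*0.117 = 1.503806×10^-4
Rp = 0.00342 / 1.503806×10^-4 = 22.7 ohm*cm^2

22.7 ohm*cm^2


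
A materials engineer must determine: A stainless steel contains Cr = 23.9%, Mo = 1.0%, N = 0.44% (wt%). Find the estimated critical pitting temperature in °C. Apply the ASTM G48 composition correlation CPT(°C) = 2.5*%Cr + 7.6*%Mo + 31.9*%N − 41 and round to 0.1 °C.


Apply the ASTM G48 empirical CPT estimate: CPT(°C) = 2.5*%Cr + 7.6*%Mo + 31.9*%N − 41
2.5*23.9 = 59.75; 7.6*1.0 = 7.6; 31.9*0.44 = 14.036
CPT = 59.75 + 7.6 + 14.036 − 41 = 40.386 °C
Rounded to 0.1 °C: CPT ≈ 40.4 °C

40.4 °C


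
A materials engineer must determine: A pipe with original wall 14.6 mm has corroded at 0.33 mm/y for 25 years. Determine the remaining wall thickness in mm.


Remaining wall = original − CR × time
t = 14.6 − 0.33*25 = 14.6 − 8.25 = 6.35 mm

6.35 mm


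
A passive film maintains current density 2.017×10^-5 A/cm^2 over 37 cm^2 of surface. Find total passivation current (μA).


I = i_pass * A, then convert A → μA (×10^6)
I = 2.017×10^-5 * 37 * 10^6 = 746.29 μA

746.29 μA


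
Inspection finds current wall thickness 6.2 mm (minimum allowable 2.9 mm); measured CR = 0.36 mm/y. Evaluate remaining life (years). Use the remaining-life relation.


Apply the remaining-life relation: RL = (t_current − t_min) / CR
RL = (6.2 − 2.9) / 0.36 = 3.3 / 0.36 = 9.2 years

9.2 years


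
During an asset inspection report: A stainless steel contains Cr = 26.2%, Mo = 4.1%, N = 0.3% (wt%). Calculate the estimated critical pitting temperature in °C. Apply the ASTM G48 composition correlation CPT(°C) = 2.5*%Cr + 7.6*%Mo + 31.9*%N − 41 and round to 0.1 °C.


Apply the ASTM G48 empirical CPT estimate: CPT(°C) = 2.5*%Cr + 7.6*%Mo + 31.9*%N − 41
2.5*26.2 = 65.5; 7.6*4.1 = 31.16; 31.9*0.3 = 9.57
CPT = 65.5 + 31.16 + 9.57 − 41 = 65.23 °C
Rounded to 0.1 °C: CPT ≈ 65.2 °C

65.2 °C


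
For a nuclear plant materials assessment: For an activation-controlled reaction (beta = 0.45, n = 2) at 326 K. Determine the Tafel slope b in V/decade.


Apply the Tafel slope relation: b = 2.303*R*T/(beta*n*F)
Numerator: 2.303 * 8.314 * 326 = 6241.97
Denominator: 0.45 * 2 * 96485 = 86836.5
b = 6241.97 / 86836.5 = 0.0719 V/decade

0.0719 V/decade


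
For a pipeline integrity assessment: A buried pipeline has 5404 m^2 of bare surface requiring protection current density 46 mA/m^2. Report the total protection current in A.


I = area * current density, then convert mA → A (÷1000)
I = 5404 * 46 / 1000 = 248.58 A

248.58 A


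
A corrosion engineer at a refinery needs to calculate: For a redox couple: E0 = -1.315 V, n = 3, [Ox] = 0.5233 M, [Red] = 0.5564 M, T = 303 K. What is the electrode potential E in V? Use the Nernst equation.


Apply the Nernst equation: E = E0 + (RT/nF)*ln([Ox]/[Red])
Step 1: RT/nF = 8.314*303/(3*96485) = 0.00870305 V
Step 2: [Ox]/[Red] = 0.5233/0.5564 = 0.94051
Step 3: ln(0.94051) = -0.061333
Step 4: correction = 0.00870305 * -0.061333 = -0.001 V
E = -1.315 + -0.001 = -1.316 V

-1.316 V


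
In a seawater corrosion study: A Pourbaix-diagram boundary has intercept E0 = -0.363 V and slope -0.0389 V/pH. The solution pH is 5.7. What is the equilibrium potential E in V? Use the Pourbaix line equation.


Apply the Pourbaix line equation: E = E0 + slope*pH
E = -0.363 + (-0.0389)*5.7 = -0.363 + (-0.22173) = -0.58473 V
Rounded to 3 decimal places: E = -0.585 V

-0.585 V


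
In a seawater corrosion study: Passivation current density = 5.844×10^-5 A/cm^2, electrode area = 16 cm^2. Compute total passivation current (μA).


I = i_pass * A, then convert A → μA (×10^6)
I = 5.844×10^-5 * 16 * 10^6 = 935.04 μA

935.04 μA


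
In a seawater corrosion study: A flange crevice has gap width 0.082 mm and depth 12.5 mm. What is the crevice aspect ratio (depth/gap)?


Aspect ratio = depth / gap
Ratio = 12.5 / 0.082 = 152.4

152.4


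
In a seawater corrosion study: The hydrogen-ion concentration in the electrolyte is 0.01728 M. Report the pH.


pH = −log10[H+]
pH = −log10(0.01728) = 1.76

1.76


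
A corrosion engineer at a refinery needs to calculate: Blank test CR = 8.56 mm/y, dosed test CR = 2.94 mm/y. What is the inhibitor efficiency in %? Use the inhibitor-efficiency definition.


Apply the inhibitor-efficiency definition: IE = (CR_blank − CR_inh)/CR_blank × 100
IE = (8.56 − 2.94) / 8.56 × 100
IE = 5.62 / 8.56 × 100 = 65.7 %

65.7 %


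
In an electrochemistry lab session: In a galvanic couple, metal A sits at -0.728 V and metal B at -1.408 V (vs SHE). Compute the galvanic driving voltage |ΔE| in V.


Driving voltage is the absolute potential difference.
|ΔE| = |-0.728 − (-1.408)| = 0.68 V

0.68 V


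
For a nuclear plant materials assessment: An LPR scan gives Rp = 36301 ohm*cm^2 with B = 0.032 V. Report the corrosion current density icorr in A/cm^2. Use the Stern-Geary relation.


Apply the Stern-Geary relation: icorr = B / Rp
icorr = 0.032 / 36301 = 8.815×10^-7 A/cm^2

8.815×10^-7 A/cm^2


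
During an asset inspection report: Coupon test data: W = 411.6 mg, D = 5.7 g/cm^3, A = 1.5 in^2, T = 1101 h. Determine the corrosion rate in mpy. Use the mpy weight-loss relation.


Apply the mpy weight-loss relation: CR = 534 * W / (D * A * T)
Numerator: 534 * 411.6 = 219794.4
Denominator: 5.7 * 1.5 * 1101 = 9413.55
CR = 219794.4 / 9413.55 = 23.3487 mpy

23.3487 mpy


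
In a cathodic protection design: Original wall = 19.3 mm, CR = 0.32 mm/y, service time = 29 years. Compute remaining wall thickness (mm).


Remaining wall = original − CR × time
t = 19.3 − 0.32*29 = 19.3 − 9.28 = 10.02 mm

10.02 mm


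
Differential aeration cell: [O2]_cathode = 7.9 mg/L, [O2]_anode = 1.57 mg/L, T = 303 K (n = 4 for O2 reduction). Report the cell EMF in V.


Apply the Nernst concentration-cell relation: E = (RT/nF)*ln(C_cathode/C_anode)
RT/nF = 8.314*303/(4*96485) = 0.00652729 V
ln(7.9/1.57) = 1.61579
E = 0.00652729 * 1.61579 = 0.01055 V

0.01055 V


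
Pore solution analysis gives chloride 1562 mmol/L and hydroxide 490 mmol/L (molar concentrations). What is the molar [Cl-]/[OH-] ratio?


Threshold parameter = [Cl-] / [OH-] (molar basis; both in mmol/L, so units cancel)
Ratio = 1562 / 490 = 3.19

3.19


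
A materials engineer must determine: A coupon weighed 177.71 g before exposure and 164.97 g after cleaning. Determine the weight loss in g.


Weight loss = initial − final
WL = 177.71 − 164.97 = 12.74 g

12.74 g


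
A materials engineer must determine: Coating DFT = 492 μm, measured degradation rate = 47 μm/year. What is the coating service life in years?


Service life = thickness / degradation rate
Life = 492 / 47 = 10.5 years

10.5 years


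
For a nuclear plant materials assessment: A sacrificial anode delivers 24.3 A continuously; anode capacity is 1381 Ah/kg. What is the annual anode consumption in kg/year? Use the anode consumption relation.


Annual consumption = current * hours per year / capacity
Rate = 24.3 * 8760 / 1381 = 154.1 kg/year

154.1 kg/year


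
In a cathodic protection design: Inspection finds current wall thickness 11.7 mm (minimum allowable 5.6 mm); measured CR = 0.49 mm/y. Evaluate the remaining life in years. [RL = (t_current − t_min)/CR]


Apply the remaining-life relation: RL = (t_current − t_min) / CR
RL = (11.7 − 5.6) / 0.49 = 6.1 / 0.49 = 12.4 years

12.4 years


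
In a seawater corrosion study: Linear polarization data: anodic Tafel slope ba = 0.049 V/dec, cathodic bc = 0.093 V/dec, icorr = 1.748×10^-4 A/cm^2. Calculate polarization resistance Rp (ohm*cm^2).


Apply the Stern-Geary equation: Rp = ba*bc / (2.303*icorr*(ba+bc))
ba*bc = 0.049*0.093 = 0.004557
ba+bc = 0.142; 2.303*icorr*(ba+bc) = 2.303*1.748×10^-4*0.142 = 5.7164145×10^-5
Rp = 0.004557 / 5.7164145×10^-5 = 79.72 ohm*cm^2

79.72 ohm*cm^2


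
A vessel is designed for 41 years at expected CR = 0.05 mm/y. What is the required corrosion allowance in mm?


Corrosion allowance = CR × design life
CA = 0.05 * 41 = 2.05 mm

2.05 mm


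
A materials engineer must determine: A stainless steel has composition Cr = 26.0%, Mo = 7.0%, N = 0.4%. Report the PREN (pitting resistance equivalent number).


Apply the PREN formula: PREN = Cr + 3.3*Mo + 16*N
PREN = 26.0 + 3.3*7.0 + 16*0.4
PREN = 26.0 + 23.1 + 6.4 = 55.5

55.5


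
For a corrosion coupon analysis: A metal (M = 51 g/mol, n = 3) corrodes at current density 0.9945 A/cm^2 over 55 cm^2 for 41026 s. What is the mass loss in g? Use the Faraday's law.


Apply Faraday's law: m = i*A*t*M / (n*F)
Total charge passed Q = i*A*t = 0.9945*55*41026 = 2244019.635 C
m = Q*M/(n*F) = 2244019.635*51/(3*96485) = 395.381 g

395.381 g


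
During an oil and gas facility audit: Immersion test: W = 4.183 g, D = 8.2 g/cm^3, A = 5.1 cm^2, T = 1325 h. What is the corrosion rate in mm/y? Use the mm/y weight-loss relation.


Apply the mm/y weight-loss relation: CR = 87600 * W / (D * A * T)
Numerator: 87600 * 4.183 = 366430.8
Denominator: 8.2 * 5.1 * 1325 = 55411.5
CR = 366430.8 / 55411.5 = 6.6129 mm/y

6.6129 mm/y


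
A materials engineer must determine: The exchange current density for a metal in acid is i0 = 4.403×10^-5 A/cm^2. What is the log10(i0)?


i0 = 4.403×10^-5 A/cm^2
log10(i0) = -4.356

-4.356


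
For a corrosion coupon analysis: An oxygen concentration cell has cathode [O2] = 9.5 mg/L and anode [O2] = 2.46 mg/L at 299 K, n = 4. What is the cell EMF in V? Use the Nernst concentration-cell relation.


Apply the Nernst concentration-cell relation: E = (RT/nF)*ln(C_cathode/C_anode)
RT/nF = 8.314*299/(4*96485) = 0.00644112 V
ln(9.5/2.46) = 1.35113
E = 0.00644112 * 1.35113 = 0.0087 V

0.0087 V


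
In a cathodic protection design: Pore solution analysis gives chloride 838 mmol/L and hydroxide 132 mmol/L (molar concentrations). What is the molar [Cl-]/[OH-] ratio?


Threshold parameter = [Cl-] / [OH-] (molar basis; both in mmol/L, so units cancel)
Ratio = 838 / 132 = 6.35

6.35


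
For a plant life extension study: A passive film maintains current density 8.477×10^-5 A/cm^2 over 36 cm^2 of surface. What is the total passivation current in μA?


I = i_pass * A, then convert A → μA (×10^6)
I = 8.477×10^-5 * 36 * 10^6 = 3051.72 μA

3051.72 μA


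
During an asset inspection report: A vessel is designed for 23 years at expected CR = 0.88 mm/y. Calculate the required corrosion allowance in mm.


Corrosion allowance = CR × design life
CA = 0.88 * 23 = 20.24 mm

20.24 mm
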